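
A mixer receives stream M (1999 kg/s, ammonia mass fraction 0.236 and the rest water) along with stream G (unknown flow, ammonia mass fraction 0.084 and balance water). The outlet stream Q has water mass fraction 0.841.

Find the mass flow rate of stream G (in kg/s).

Let G be the unknown flow. Total out = 1999 + G.
water balance: 1527.2 + 0.916·G = 0.841·(1999 + G)
(0.916 − 0.841)·G = 0.841×1999 − 1527.2 = 153.92
G = 153.92 / 0.075 = 2052.3 kg/s

2052 kg/s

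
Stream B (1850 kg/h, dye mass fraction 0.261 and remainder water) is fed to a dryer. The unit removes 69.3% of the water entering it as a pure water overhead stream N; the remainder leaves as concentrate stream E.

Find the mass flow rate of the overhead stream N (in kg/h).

water entering = 1850×0.739 = 1367.2 kg/h; overhead removed = 0.693×1367.2 = 947.43 kg/h.

947.4 kg/h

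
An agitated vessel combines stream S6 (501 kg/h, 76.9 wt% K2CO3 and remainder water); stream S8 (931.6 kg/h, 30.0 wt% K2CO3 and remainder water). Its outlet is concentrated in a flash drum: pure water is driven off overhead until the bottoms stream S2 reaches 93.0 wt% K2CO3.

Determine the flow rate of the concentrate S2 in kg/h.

K2CO3 entering = 501×0.769 + 931.6×0.300 = 664.75 kg/h.
All K2CO3 reports to S2, so S2 = 664.75/0.930 = 714.78 kg/h.

714.8 kg/h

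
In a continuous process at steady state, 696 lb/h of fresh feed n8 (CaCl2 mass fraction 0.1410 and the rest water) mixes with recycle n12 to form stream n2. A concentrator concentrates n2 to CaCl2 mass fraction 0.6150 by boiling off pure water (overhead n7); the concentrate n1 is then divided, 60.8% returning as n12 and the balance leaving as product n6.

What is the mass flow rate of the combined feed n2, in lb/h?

943.5 lb/h

Overall CaCl2 balance (none leaves overhead): CaCl2 in fresh feed = CaCl2 in product, i.e. 696×0.141 = (1−0.608)·n1·0.615.
n1 = 98.136/(0.615×0.392) = 407.07 lb/h.
Recycle n12 = 0.608×407.07 = 247.5 lb/h.
Combined feed n2 = 696 + 247.5 = 943.5 lb/h.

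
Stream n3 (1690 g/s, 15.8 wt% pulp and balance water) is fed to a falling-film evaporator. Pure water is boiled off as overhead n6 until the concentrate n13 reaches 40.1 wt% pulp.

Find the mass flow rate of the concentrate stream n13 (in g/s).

665.9 g/s

pulp is conserved: 1690×0.158 = 267.02 g/s all reports to the concentrate.
Concentrate = 267.02/(target fraction) = 665.89 g/s.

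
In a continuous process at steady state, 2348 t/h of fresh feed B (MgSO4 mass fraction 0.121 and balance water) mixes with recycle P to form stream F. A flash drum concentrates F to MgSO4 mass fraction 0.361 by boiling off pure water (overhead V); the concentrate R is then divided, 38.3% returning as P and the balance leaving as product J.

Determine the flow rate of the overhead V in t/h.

1561 t/h

Overall MgSO4 balance (none leaves overhead): MgSO4 in fresh feed = MgSO4 in product, i.e. 2348×0.121 = (1−0.383)·R·0.361.
R = 284.11/(0.361×0.617) = 1275.5 t/h.
Recycle P = 0.383×1275.5 = 488.53 t/h.
Combined feed F = 2348 + 488.53 = 2836.5 t/h.
Overhead V = F − R = 2836.5 − 1275.5 = 1561 t/h.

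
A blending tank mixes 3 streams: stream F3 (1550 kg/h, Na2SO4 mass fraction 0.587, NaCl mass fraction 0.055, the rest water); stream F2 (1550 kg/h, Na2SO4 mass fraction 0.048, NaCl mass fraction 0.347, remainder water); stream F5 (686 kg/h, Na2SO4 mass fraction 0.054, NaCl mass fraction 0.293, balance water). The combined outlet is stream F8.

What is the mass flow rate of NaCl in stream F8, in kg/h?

NaCl out = NaCl in = 1550×0.055 + 1550×0.347 + 686×0.293 = 824.1 kg/h.

824.1 kg/h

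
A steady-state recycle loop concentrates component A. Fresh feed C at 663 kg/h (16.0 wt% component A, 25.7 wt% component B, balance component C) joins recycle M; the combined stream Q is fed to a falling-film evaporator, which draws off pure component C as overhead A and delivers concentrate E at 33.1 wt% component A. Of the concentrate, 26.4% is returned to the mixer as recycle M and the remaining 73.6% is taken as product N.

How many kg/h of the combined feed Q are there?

778 kg/h

Overall component A balance (none leaves overhead): component A in fresh feed = component A in product, i.e. 663×0.160 = (1−0.264)·E·0.331.
E = 106.08/(0.331×0.736) = 435.44 kg/h.
Recycle M = 0.264×435.44 = 114.96 kg/h.
Combined feed Q = 663 + 114.96 = 777.96 kg/h.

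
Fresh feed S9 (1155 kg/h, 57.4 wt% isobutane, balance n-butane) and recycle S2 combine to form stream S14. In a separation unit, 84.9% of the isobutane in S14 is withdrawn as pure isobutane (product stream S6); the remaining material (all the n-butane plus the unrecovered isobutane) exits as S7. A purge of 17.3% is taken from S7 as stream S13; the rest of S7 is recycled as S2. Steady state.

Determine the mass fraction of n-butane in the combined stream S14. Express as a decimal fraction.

n-butane enters only via S9 and leaves only via the purge: 1155×0.426 = 0.173×(n-butane in S7), and the separation unit passes all n-butane, so n-butane in S14 = n-butane in S7 = 2844.1 kg/h.
isobutane in S14: m_A = 1155×0.574 + (1−0.173)·(1−0.849)·m_A, so m_A = 662.97/0.8751 = 757.57 kg/h.
S14 = 757.57 + 2844.1 = 3601.7 kg/h.
n-butane fraction in S14 = 2844.1/3601.7 = 0.7897.

0.7897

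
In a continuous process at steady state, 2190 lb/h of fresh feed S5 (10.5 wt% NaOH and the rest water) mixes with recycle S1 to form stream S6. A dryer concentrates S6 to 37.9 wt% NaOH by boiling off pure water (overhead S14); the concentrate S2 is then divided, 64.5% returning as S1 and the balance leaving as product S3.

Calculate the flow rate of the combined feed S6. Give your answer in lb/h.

3292 lb/h

Overall NaOH balance (none leaves overhead): NaOH in fresh feed = NaOH in product, i.e. 2190×0.105 = (1−0.645)·S2·0.379.
S2 = 229.95/(0.379×0.355) = 1709.1 lb/h.
Recycle S1 = 0.645×1709.1 = 1102.4 lb/h.
Combined feed S6 = 2190 + 1102.4 = 3292.4 lb/h.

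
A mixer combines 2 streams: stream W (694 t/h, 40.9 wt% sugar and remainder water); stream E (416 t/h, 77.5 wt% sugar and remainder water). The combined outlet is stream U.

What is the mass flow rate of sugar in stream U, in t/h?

606.2 t/h

sugar out = sugar in = 694×0.409 + 416×0.775 = 606.25 t/h.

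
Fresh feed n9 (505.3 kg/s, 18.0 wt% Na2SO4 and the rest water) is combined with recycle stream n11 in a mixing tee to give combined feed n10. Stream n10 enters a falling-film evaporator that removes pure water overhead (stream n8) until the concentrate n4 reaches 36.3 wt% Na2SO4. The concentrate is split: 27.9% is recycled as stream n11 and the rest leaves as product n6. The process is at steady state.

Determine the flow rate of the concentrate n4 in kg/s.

Overall Na2SO4 balance (none leaves overhead): Na2SO4 in fresh feed = Na2SO4 in product, i.e. 505.3×0.180 = (1−0.279)·n4·0.363.
n4 = 90.954/(0.363×0.721) = 347.52 kg/s.

347.5 kg/s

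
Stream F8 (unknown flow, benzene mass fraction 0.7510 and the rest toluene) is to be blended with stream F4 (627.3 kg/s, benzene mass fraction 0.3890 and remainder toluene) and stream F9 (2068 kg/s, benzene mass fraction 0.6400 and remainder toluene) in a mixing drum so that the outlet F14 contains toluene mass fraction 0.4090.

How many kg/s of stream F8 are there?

158.6 kg/s

Let F8 be the unknown flow. Total out = 2695.3 + F8.
toluene balance: 1127.8 + 0.249·F8 = 0.409·(2695.3 + F8)
(0.249 − 0.409)·F8 = 0.409×2695.3 − 1127.8 = -25.383
F8 = -25.383 / -0.160 = 158.64 kg/s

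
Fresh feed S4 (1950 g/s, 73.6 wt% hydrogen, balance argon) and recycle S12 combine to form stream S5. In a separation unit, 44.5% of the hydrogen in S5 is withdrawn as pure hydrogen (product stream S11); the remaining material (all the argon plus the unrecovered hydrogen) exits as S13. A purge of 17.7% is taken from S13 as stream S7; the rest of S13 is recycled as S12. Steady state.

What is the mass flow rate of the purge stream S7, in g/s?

774.3 g/s

argon enters only via S4 and leaves only via the purge: 1950×0.264 = 0.177×(argon in S13), and the separation unit passes all argon, so argon in S5 = argon in S13 = 2908.5 g/s.
hydrogen in S5: m_A = 1950×0.736 + (1−0.177)·(1−0.445)·m_A, so m_A = 1435.2/0.5432 = 2642 g/s.
S13 = (1−0.445)×2642 + 2908.5 = 4374.8 g/s.
Purge S7 = 0.177×4374.8 = 774.33 g/s.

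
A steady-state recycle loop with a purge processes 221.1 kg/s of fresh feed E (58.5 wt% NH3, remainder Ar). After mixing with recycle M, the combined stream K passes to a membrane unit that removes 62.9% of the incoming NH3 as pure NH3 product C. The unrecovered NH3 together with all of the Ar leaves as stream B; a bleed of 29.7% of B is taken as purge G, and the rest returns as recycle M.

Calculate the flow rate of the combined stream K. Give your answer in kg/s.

Ar enters only via E and leaves only via the purge: 221.1×0.415 = 0.297×(Ar in B), and the membrane unit passes all Ar, so Ar in K = Ar in B = 308.94 kg/s.
NH3 in K: m_A = 221.1×0.585 + (1−0.297)·(1−0.629)·m_A, so m_A = 129.34/0.7392 = 174.98 kg/s.
K = 174.98 + 308.94 = 483.93 kg/s.

483.9 kg/s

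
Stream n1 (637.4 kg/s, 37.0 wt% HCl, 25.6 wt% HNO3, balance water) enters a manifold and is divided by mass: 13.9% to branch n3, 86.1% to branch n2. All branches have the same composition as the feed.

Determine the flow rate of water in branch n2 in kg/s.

205.3 kg/s

Branch n2 total = 0.861×637.4 = 548.8 kg/s.
water in n2 = 0.374×548.8 = 205.25 kg/s.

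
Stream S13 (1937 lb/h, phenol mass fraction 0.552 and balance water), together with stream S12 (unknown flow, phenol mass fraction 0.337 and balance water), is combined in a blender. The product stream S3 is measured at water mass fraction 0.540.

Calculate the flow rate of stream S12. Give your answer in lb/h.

1449 lb/h

Let S12 be the unknown flow. Total out = 1937 + S12.
water balance: 867.78 + 0.663·S12 = 0.540·(1937 + S12)
(0.663 − 0.540)·S12 = 0.540×1937 − 867.78 = 178.2
S12 = 178.2 / 0.123 = 1448.8 lb/h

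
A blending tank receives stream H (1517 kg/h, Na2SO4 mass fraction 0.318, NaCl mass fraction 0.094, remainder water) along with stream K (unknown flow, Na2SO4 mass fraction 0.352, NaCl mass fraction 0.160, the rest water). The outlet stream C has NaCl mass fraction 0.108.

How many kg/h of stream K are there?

408.4 kg/h

Let K be the unknown flow. Total out = 1517 + K.
NaCl balance: 142.6 + 0.160·K = 0.108·(1517 + K)
(0.160 − 0.108)·K = 0.108×1517 − 142.6 = 21.238
K = 21.238 / 0.052 = 408.42 kg/h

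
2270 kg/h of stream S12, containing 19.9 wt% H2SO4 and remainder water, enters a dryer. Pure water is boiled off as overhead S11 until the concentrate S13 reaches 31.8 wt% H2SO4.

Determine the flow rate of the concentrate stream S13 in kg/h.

H2SO4 is conserved: 2270×0.199 = 451.73 kg/h all reports to the concentrate.
Concentrate = 451.73/(target fraction) = 1420.5 kg/h.

1421 kg/h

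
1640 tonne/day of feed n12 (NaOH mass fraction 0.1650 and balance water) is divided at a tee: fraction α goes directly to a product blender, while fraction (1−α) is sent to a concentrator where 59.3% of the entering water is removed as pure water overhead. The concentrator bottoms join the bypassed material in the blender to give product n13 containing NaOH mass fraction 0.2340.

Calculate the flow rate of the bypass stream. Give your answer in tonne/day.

663.4 tonne/day

All 1640×0.165 = 270.6 tonne/day of NaOH reaches n13, so n13 = 270.6/0.234 = 1156.4 tonne/day and vapour = 483.59 tonne/day.
The evaporator receives (1−α)·1640 of feed at 0.835 water and removes 0.593 of that water:
0.593×0.835×(1−α)×1640 = 483.59
(1−α) = 483.59/812.05 = 0.5955;  α = 0.4045.
Bypass flow = 0.4045×1640 = 663.36 tonne/day.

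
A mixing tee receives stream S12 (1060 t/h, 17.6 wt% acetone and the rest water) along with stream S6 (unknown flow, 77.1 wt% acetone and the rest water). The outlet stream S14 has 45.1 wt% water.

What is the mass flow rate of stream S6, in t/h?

Let S6 be the unknown flow. Total out = 1060 + S6.
water balance: 873.44 + 0.229·S6 = 0.451·(1060 + S6)
(0.229 − 0.451)·S6 = 0.451×1060 − 873.44 = -395.38
S6 = -395.38 / -0.222 = 1781 t/h

1781 t/h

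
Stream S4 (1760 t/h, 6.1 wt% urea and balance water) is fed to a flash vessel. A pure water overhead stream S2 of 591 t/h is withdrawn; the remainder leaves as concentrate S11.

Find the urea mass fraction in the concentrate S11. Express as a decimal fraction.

0.092

urea is not removed: 1760×0.061 = 107.36 t/h of urea enters S11.
Concentrate = 1760 − 591 = 1169 t/h.
Mass fraction = 107.36/1169 = 0.092.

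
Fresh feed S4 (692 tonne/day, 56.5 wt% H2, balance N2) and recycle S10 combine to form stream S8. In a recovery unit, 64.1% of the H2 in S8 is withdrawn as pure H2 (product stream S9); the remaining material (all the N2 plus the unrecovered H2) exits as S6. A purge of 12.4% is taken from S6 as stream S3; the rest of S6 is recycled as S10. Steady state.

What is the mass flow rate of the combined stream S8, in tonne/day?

2998 tonne/day

N2 enters only via S4 and leaves only via the purge: 692×0.435 = 0.124×(N2 in S6), and the recovery unit passes all N2, so N2 in S8 = N2 in S6 = 2427.6 tonne/day.
H2 in S8: m_A = 692×0.565 + (1−0.124)·(1−0.641)·m_A, so m_A = 390.98/0.6855 = 570.34 tonne/day.
S8 = 570.34 + 2427.6 = 2997.9 tonne/day.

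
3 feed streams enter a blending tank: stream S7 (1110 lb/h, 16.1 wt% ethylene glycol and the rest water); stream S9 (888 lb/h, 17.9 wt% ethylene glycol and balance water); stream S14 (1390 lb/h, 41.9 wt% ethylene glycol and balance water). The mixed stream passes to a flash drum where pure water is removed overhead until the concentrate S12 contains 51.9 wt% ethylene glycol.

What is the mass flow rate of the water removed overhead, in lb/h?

ethylene glycol entering = 1110×0.161 + 888×0.179 + 1390×0.419 = 920.07 lb/h.
All ethylene glycol reports to S12, so S12 = 920.07/0.519 = 1772.8 lb/h.
Total feed = 3388 lb/h; overhead = 3388 − 1772.8 = 1615.2 lb/h.

1615 lb/h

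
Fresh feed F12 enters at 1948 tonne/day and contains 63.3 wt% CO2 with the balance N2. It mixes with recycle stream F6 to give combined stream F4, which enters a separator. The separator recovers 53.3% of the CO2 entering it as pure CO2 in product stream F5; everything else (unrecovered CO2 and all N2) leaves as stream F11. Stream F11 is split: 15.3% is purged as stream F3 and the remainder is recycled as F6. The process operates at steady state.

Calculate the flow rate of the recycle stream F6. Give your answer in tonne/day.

4765 tonne/day

N2 enters only via F12 and leaves only via the purge: 1948×0.367 = 0.153×(N2 in F11), and the separator passes all N2, so N2 in F4 = N2 in F11 = 4672.7 tonne/day.
CO2 in F4: m_A = 1948×0.633 + (1−0.153)·(1−0.533)·m_A, so m_A = 1233.1/0.6045 = 2040 tonne/day.
F11 = (1−0.533)×2040 + 4672.7 = 5625.3 tonne/day.
Recycle F6 = (1−0.153)×5625.3 = 4764.7 tonne/day.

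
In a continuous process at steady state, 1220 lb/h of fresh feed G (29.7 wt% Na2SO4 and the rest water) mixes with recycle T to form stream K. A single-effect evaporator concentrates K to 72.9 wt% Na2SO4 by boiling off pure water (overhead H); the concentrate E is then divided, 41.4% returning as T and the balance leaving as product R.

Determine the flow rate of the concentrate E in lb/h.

Overall Na2SO4 balance (none leaves overhead): Na2SO4 in fresh feed = Na2SO4 in product, i.e. 1220×0.297 = (1−0.414)·E·0.729.
E = 362.34/(0.729×0.586) = 848.19 lb/h.

848.2 lb/h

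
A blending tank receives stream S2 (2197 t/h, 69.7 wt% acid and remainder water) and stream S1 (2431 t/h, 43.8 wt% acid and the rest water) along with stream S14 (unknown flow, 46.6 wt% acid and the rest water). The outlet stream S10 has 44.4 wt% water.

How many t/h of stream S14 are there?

254.7 t/h

Let S14 be the unknown flow. Total out = 4628 + S14.
water balance: 2031.9 + 0.534·S14 = 0.444·(4628 + S14)
(0.534 − 0.444)·S14 = 0.444×4628 − 2031.9 = 22.919
S14 = 22.919 / 0.090 = 254.66 t/h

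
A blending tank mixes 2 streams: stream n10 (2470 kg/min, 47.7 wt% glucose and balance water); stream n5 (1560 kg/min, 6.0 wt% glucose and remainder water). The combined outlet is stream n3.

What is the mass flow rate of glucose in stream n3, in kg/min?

1272 kg/min

glucose out = glucose in = 2470×0.477 + 1560×0.060 = 1271.8 kg/min.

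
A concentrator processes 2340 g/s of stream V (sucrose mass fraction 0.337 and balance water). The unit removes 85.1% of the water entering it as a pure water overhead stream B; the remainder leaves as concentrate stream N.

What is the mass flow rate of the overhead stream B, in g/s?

water entering = 2340×0.663 = 1551.4 g/s; overhead removed = 0.851×1551.4 = 1320.3 g/s.

1320 g/s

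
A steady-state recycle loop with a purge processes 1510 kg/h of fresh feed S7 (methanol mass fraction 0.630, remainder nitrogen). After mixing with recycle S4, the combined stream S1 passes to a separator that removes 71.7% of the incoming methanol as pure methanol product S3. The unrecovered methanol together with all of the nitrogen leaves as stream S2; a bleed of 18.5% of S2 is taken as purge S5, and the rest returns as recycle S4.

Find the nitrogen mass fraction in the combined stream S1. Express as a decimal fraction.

nitrogen enters only via S7 and leaves only via the purge: 1510×0.370 = 0.185×(nitrogen in S2), and the separator passes all nitrogen, so nitrogen in S1 = nitrogen in S2 = 3020 kg/h.
methanol in S1: m_A = 1510×0.630 + (1−0.185)·(1−0.717)·m_A, so m_A = 951.3/0.7694 = 1236.5 kg/h.
S1 = 1236.5 + 3020 = 4256.5 kg/h.
nitrogen fraction in S1 = 3020/4256.5 = 0.710.

0.710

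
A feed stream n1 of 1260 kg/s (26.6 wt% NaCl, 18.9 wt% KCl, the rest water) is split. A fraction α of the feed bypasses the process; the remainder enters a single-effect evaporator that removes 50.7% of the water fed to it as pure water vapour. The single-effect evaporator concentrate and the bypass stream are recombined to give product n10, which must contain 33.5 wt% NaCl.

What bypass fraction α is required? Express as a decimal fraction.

0.255

All 1260×0.266 = 335.16 kg/s of NaCl reaches n10, so n10 = 335.16/0.335 = 1000.5 kg/s and vapour = 259.52 kg/s.
The evaporator receives (1−α)·1260 of feed at 0.545 water and removes 0.507 of that water:
0.507×0.545×(1−α)×1260 = 259.52
(1−α) = 259.52/348.16 = 0.7454;  α = 0.2546.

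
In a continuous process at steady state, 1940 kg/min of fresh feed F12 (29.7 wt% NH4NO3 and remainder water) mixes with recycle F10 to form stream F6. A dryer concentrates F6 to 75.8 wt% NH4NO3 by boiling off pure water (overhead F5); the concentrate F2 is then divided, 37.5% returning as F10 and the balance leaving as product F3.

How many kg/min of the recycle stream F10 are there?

Overall NH4NO3 balance (none leaves overhead): NH4NO3 in fresh feed = NH4NO3 in product, i.e. 1940×0.297 = (1−0.375)·F2·0.758.
F2 = 576.18/(0.758×0.625) = 1216.2 kg/min.
Recycle F10 = 0.375×1216.2 = 456.08 kg/min.

456.1 kg/min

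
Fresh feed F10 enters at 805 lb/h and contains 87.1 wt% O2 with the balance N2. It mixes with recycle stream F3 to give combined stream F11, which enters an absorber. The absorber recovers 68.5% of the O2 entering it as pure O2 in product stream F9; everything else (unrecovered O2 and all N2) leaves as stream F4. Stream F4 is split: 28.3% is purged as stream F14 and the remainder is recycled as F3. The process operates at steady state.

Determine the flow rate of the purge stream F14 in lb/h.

184.6 lb/h

N2 enters only via F10 and leaves only via the purge: 805×0.129 = 0.283×(N2 in F4), and the absorber passes all N2, so N2 in F11 = N2 in F4 = 366.94 lb/h.
O2 in F11: m_A = 805×0.871 + (1−0.283)·(1−0.685)·m_A, so m_A = 701.15/0.7741 = 905.72 lb/h.
F4 = (1−0.685)×905.72 + 366.94 = 652.24 lb/h.
Purge F14 = 0.283×652.24 = 184.58 lb/h.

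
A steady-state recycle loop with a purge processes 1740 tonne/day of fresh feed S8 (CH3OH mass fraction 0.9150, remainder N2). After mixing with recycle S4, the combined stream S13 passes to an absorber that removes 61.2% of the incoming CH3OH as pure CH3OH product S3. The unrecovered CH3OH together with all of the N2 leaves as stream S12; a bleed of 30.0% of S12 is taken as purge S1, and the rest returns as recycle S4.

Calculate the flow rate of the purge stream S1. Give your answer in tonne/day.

N2 enters only via S8 and leaves only via the purge: 1740×0.085 = 0.300×(N2 in S12), and the absorber passes all N2, so N2 in S13 = N2 in S12 = 493 tonne/day.
CH3OH in S13: m_A = 1740×0.915 + (1−0.300)·(1−0.612)·m_A, so m_A = 1592.1/0.7284 = 2185.7 tonne/day.
S12 = (1−0.612)×2185.7 + 493 = 1341.1 tonne/day.
Purge S1 = 0.300×1341.1 = 402.32 tonne/day.

402.3 tonne/day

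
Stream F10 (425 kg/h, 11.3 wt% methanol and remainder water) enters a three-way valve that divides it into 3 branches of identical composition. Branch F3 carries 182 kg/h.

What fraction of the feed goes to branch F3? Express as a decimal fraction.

0.428

Fraction to F3 = 182/425 = 0.4282.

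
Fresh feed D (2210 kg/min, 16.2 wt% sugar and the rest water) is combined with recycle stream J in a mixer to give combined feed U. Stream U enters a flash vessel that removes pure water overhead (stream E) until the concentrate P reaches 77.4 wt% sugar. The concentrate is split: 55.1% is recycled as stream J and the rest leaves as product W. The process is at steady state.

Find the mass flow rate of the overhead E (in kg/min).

Overall sugar balance (none leaves overhead): sugar in fresh feed = sugar in product, i.e. 2210×0.162 = (1−0.551)·P·0.774.
P = 358.02/(0.774×0.449) = 1030.2 kg/min.
Recycle J = 0.551×1030.2 = 567.64 kg/min.
Combined feed U = 2210 + 567.64 = 2777.6 kg/min.
Overhead E = U − P = 2777.6 − 1030.2 = 1747.4 kg/min.

1747 kg/min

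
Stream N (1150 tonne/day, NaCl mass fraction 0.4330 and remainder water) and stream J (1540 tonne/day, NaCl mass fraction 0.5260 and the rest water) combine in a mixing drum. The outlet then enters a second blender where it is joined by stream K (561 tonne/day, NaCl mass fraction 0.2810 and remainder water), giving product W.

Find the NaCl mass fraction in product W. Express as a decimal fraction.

0.4508

Overall, product flow = 3251 tonne/day.
NaCl in = 1150×0.433 + 1540×0.526 + 561×0.281 = 1465.6 tonne/day.
NaCl fraction in W = 0.4508.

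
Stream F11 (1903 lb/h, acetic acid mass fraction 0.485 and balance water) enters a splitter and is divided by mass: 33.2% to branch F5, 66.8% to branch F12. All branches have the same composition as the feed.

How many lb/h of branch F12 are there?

Branch F12 flow = 0.668×1903 = 1271.2 lb/h.

1271 lb/h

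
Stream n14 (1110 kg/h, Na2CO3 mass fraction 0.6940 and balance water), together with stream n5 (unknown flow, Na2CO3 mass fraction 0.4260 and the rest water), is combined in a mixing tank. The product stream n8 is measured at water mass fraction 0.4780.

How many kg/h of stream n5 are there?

Let n5 be the unknown flow. Total out = 1110 + n5.
water balance: 339.66 + 0.574·n5 = 0.478·(1110 + n5)
(0.574 − 0.478)·n5 = 0.478×1110 − 339.66 = 190.92
n5 = 190.92 / 0.096 = 1988.8 kg/h

1989 kg/h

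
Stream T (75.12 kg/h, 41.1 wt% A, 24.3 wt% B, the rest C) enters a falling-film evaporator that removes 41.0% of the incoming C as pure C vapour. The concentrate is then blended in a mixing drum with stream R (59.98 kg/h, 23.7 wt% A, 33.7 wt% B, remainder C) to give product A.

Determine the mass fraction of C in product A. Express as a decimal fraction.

0.329

Vapour removed = 0.410×0.346×75.12 = 10.657 kg/h; concentrate = 64.463 kg/h.
C reaching the mixer = 15.335 (from concentrate) + 59.98×0.426 = 40.886 kg/h.
Product flow = 64.463 + 59.98 = 124.44 kg/h; C fraction = 0.329.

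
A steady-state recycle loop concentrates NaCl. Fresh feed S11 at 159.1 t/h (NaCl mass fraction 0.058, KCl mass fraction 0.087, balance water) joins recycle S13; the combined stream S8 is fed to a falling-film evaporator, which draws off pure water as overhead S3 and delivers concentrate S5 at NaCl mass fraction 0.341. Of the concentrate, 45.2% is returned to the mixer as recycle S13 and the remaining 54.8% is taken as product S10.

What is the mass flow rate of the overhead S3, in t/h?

132 t/h

Overall NaCl balance (none leaves overhead): NaCl in fresh feed = NaCl in product, i.e. 159.1×0.058 = (1−0.452)·S5·0.341.
S5 = 9.2278/(0.341×0.548) = 49.381 t/h.
Recycle S13 = 0.452×49.381 = 22.32 t/h.
Combined feed S8 = 159.1 + 22.32 = 181.42 t/h.
Overhead S3 = S8 − S5 = 181.42 − 49.381 = 132.04 t/h.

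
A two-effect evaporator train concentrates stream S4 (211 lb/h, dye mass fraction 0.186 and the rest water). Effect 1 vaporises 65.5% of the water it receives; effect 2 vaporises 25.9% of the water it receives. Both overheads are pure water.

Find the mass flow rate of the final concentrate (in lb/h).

83.15 lb/h

water in feed = 211×0.814 = 171.75 lb/h.
After stage 1: water left = (1−0.655)×171.75 = 59.255; stream total = 98.501 lb/h.
After stage 2: water left = (1−0.259)×59.255 = 43.908; final concentrate = 83.154 lb/h.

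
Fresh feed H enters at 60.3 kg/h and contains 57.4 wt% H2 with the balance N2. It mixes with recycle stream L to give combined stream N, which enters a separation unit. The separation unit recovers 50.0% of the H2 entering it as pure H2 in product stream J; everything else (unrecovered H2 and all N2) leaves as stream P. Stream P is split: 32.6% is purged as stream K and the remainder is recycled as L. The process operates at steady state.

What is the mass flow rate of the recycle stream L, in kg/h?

N2 enters only via H and leaves only via the purge: 60.3×0.426 = 0.326×(N2 in P), and the separation unit passes all N2, so N2 in N = N2 in P = 78.797 kg/h.
H2 in N: m_A = 60.3×0.574 + (1−0.326)·(1−0.500)·m_A, so m_A = 34.612/0.6630 = 52.205 kg/h.
P = (1−0.500)×52.205 + 78.797 = 104.9 kg/h.
Recycle L = (1−0.326)×104.9 = 70.702 kg/h.

70.7 kg/h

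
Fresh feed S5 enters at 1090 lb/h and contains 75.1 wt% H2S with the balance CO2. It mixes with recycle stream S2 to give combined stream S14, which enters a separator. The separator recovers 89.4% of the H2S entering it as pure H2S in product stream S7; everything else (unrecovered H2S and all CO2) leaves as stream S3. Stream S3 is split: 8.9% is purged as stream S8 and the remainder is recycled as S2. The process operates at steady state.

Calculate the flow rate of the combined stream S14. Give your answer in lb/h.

CO2 enters only via S5 and leaves only via the purge: 1090×0.249 = 0.089×(CO2 in S3), and the separator passes all CO2, so CO2 in S14 = CO2 in S3 = 3049.6 lb/h.
H2S in S14: m_A = 1090×0.751 + (1−0.089)·(1−0.894)·m_A, so m_A = 818.59/0.9034 = 906.09 lb/h.
S14 = 906.09 + 3049.6 = 3955.6 lb/h.

3956 lb/h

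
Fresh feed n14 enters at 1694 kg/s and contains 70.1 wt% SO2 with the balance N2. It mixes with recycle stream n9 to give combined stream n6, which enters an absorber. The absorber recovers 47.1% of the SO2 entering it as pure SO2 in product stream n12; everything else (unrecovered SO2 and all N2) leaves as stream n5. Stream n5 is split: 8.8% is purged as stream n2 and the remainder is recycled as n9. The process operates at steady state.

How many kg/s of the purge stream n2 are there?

N2 enters only via n14 and leaves only via the purge: 1694×0.299 = 0.088×(N2 in n5), and the absorber passes all N2, so N2 in n6 = N2 in n5 = 5755.8 kg/s.
SO2 in n6: m_A = 1694×0.701 + (1−0.088)·(1−0.471)·m_A, so m_A = 1187.5/0.5176 = 2294.4 kg/s.
n5 = (1−0.471)×2294.4 + 5755.8 = 6969.5 kg/s.
Purge n2 = 0.088×6969.5 = 613.32 kg/s.

613.3 kg/s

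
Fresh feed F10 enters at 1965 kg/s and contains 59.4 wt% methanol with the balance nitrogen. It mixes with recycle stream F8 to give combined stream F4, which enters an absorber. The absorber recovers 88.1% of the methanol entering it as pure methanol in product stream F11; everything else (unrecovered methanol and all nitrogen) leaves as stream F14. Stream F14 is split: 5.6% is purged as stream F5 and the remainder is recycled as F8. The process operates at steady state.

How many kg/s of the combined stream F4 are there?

nitrogen enters only via F10 and leaves only via the purge: 1965×0.406 = 0.056×(nitrogen in F14), and the absorber passes all nitrogen, so nitrogen in F4 = nitrogen in F14 = 14246 kg/s.
methanol in F4: m_A = 1965×0.594 + (1−0.056)·(1−0.881)·m_A, so m_A = 1167.2/0.8877 = 1314.9 kg/s.
F4 = 1314.9 + 14246 = 15561 kg/s.

15560 kg/s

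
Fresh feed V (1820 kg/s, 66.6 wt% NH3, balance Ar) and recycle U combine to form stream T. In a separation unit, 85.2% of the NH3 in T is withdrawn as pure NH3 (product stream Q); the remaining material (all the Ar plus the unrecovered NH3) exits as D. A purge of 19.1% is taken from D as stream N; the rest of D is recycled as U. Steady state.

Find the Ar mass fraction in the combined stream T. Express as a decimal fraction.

0.698

Ar enters only via V and leaves only via the purge: 1820×0.334 = 0.191×(Ar in D), and the separation unit passes all Ar, so Ar in T = Ar in D = 3182.6 kg/s.
NH3 in T: m_A = 1820×0.666 + (1−0.191)·(1−0.852)·m_A, so m_A = 1212.1/0.8803 = 1377 kg/s.
T = 1377 + 3182.6 = 4559.6 kg/s.
Ar fraction in T = 3182.6/4559.6 = 0.698.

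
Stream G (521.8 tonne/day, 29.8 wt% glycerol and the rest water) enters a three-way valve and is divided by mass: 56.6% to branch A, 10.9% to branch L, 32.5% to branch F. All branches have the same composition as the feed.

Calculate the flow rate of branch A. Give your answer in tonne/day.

295.3 tonne/day

Branch A flow = 0.566×521.8 = 295.34 tonne/day.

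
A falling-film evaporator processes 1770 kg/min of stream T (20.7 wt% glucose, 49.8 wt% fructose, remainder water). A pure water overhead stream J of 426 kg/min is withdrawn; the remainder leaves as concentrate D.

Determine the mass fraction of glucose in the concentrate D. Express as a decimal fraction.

glucose is not removed: 1770×0.207 = 366.39 kg/min of glucose enters D.
Concentrate = 1770 − 426 = 1344 kg/min.
Mass fraction = 366.39/1344 = 0.273.

0.273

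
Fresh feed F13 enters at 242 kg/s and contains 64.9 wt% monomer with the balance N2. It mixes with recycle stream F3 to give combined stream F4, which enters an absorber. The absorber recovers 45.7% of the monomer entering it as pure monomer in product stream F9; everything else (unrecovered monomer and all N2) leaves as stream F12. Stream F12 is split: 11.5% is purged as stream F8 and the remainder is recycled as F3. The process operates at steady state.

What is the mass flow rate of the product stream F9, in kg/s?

monomer in F4: m_A = 242×0.649 + (1−0.115)·(1−0.457)·m_A, so m_A = 157.06/0.5194 = 302.36 kg/s.
Product F9 = 0.457×302.36 = 138.18 kg/s.

138.2 kg/s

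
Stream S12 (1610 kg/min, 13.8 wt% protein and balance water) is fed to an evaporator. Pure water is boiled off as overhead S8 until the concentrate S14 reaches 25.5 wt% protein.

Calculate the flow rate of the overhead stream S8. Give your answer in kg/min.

protein is conserved: 1610×0.138 = 222.18 kg/min all reports to the concentrate.
Concentrate = 222.18/(target fraction) = 871.29 kg/min.
Overhead = 1610 − 871.29 = 738.71 kg/min.

738.7 kg/min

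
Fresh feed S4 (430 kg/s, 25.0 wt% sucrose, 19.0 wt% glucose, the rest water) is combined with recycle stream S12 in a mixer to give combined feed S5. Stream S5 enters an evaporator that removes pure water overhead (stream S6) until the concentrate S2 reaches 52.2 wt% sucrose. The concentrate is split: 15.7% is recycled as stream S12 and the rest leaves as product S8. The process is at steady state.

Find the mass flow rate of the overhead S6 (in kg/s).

Overall sucrose balance (none leaves overhead): sucrose in fresh feed = sucrose in product, i.e. 430×0.250 = (1−0.157)·S2·0.522.
S2 = 107.5/(0.522×0.843) = 244.29 kg/s.
Recycle S12 = 0.157×244.29 = 38.354 kg/s.
Combined feed S5 = 430 + 38.354 = 468.35 kg/s.
Overhead S6 = S5 − S2 = 468.35 − 244.29 = 224.06 kg/s.

224.1 kg/s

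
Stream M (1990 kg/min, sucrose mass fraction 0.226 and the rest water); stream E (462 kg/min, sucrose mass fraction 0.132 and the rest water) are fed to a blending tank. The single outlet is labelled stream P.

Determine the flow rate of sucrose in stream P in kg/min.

510.7 kg/min

sucrose out = sucrose in = 1990×0.226 + 462×0.132 = 510.72 kg/min.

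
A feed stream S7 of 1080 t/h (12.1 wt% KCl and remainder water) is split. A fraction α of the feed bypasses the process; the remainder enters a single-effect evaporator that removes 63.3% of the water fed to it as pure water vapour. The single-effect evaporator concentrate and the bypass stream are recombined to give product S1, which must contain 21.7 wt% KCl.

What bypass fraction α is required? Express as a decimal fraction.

0.205

All 1080×0.121 = 130.68 t/h of KCl reaches S1, so S1 = 130.68/0.217 = 602.21 t/h and vapour = 477.79 t/h.
The evaporator receives (1−α)·1080 of feed at 0.879 water and removes 0.633 of that water:
0.633×0.879×(1−α)×1080 = 477.79
(1−α) = 477.79/600.92 = 0.7951;  α = 0.2049.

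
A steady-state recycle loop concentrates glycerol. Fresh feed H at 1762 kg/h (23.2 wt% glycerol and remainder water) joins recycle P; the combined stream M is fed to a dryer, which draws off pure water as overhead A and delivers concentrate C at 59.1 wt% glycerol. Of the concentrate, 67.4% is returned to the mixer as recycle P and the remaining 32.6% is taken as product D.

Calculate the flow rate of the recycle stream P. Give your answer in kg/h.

1430 kg/h

Overall glycerol balance (none leaves overhead): glycerol in fresh feed = glycerol in product, i.e. 1762×0.232 = (1−0.674)·C·0.591.
C = 408.78/(0.591×0.326) = 2121.7 kg/h.
Recycle P = 0.674×2121.7 = 1430 kg/h.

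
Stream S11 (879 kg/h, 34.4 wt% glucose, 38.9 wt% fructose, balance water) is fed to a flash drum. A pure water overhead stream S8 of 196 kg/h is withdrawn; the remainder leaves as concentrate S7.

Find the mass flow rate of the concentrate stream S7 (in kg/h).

Concentrate = 879 − 196 = 683 kg/h.

683 kg/h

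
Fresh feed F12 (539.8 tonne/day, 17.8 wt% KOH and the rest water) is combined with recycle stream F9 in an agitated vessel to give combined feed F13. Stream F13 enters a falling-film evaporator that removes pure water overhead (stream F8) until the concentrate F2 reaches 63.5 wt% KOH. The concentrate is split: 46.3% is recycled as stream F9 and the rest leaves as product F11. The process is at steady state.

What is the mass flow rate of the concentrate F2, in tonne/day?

Overall KOH balance (none leaves overhead): KOH in fresh feed = KOH in product, i.e. 539.8×0.178 = (1−0.463)·F2·0.635.
F2 = 96.084/(0.635×0.537) = 281.78 tonne/day.

281.8 tonne/day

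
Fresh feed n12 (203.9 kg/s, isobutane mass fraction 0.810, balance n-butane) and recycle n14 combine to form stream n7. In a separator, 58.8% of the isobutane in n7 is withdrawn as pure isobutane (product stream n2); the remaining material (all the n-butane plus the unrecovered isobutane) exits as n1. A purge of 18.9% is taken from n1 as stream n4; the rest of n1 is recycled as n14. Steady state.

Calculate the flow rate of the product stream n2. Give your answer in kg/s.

isobutane in n7: m_A = 203.9×0.810 + (1−0.189)·(1−0.588)·m_A, so m_A = 165.16/0.6659 = 248.04 kg/s.
Product n2 = 0.588×248.04 = 145.84 kg/s.

145.8 kg/s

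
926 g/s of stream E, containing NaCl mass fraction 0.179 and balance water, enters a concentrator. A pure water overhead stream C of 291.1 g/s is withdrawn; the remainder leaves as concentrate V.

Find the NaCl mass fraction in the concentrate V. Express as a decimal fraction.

0.261

NaCl is not removed: 926×0.179 = 165.75 g/s of NaCl enters V.
Concentrate = 926 − 291.1 = 634.9 g/s.
Mass fraction = 165.75/634.9 = 0.261.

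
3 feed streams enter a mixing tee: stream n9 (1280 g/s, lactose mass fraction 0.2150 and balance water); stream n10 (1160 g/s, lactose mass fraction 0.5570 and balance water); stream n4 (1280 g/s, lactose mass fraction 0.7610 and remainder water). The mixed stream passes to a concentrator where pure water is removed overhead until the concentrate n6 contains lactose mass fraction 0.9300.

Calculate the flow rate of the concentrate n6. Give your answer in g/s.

2038 g/s

lactose entering = 1280×0.215 + 1160×0.557 + 1280×0.761 = 1895.4 g/s.
All lactose reports to n6, so n6 = 1895.4/0.930 = 2038.1 g/s.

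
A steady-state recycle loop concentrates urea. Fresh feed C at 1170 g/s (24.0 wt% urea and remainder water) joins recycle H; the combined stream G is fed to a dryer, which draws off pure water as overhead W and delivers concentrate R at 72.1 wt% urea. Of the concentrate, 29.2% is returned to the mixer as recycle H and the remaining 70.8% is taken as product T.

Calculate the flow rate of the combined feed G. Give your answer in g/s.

Overall urea balance (none leaves overhead): urea in fresh feed = urea in product, i.e. 1170×0.240 = (1−0.292)·R·0.721.
R = 280.8/(0.721×0.708) = 550.08 g/s.
Recycle H = 0.292×550.08 = 160.62 g/s.
Combined feed G = 1170 + 160.62 = 1330.6 g/s.

1331 g/s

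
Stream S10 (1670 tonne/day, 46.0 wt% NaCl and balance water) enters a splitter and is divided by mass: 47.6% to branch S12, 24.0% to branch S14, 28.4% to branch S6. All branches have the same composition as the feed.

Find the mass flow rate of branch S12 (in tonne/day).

Branch S12 flow = 0.476×1670 = 794.92 tonne/day.

794.9 tonne/day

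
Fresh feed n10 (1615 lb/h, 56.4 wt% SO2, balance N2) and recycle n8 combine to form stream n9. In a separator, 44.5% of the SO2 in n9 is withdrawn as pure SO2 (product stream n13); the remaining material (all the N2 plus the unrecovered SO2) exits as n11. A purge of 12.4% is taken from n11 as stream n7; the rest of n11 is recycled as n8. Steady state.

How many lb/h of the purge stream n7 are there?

826.1 lb/h

N2 enters only via n10 and leaves only via the purge: 1615×0.436 = 0.124×(N2 in n11), and the separator passes all N2, so N2 in n9 = N2 in n11 = 5678.5 lb/h.
SO2 in n9: m_A = 1615×0.564 + (1−0.124)·(1−0.445)·m_A, so m_A = 910.86/0.5138 = 1772.7 lb/h.
n11 = (1−0.445)×1772.7 + 5678.5 = 6662.4 lb/h.
Purge n7 = 0.124×6662.4 = 826.14 lb/h.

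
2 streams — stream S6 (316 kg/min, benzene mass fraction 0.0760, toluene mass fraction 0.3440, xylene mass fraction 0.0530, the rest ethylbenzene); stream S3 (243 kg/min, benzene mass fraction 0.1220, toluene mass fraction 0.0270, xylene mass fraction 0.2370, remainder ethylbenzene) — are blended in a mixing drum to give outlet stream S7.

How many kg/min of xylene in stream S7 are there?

xylene out = xylene in = 316×0.053 + 243×0.237 = 74.339 kg/min.

74.34 kg/min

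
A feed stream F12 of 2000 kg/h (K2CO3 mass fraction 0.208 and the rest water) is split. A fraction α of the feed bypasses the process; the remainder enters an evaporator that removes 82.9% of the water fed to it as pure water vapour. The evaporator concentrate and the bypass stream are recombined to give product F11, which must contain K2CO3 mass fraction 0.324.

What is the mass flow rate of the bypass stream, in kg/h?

All 2000×0.208 = 416 kg/h of K2CO3 reaches F11, so F11 = 416/0.324 = 1284 kg/h and vapour = 716.05 kg/h.
The evaporator receives (1−α)·2000 of feed at 0.792 water and removes 0.829 of that water:
0.829×0.792×(1−α)×2000 = 716.05
(1−α) = 716.05/1313.1 = 0.5453;  α = 0.4547.
Bypass flow = 0.4547×2000 = 909.41 kg/h.

909.4 kg/h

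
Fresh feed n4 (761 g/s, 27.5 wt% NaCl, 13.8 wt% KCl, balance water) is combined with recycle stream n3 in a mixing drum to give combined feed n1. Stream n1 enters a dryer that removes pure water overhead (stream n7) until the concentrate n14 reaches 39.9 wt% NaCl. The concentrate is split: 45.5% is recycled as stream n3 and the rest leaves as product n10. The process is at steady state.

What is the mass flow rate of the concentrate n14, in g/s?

962.4 g/s

Overall NaCl balance (none leaves overhead): NaCl in fresh feed = NaCl in product, i.e. 761×0.275 = (1−0.455)·n14·0.399.
n14 = 209.28/(0.399×0.545) = 962.38 g/s.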